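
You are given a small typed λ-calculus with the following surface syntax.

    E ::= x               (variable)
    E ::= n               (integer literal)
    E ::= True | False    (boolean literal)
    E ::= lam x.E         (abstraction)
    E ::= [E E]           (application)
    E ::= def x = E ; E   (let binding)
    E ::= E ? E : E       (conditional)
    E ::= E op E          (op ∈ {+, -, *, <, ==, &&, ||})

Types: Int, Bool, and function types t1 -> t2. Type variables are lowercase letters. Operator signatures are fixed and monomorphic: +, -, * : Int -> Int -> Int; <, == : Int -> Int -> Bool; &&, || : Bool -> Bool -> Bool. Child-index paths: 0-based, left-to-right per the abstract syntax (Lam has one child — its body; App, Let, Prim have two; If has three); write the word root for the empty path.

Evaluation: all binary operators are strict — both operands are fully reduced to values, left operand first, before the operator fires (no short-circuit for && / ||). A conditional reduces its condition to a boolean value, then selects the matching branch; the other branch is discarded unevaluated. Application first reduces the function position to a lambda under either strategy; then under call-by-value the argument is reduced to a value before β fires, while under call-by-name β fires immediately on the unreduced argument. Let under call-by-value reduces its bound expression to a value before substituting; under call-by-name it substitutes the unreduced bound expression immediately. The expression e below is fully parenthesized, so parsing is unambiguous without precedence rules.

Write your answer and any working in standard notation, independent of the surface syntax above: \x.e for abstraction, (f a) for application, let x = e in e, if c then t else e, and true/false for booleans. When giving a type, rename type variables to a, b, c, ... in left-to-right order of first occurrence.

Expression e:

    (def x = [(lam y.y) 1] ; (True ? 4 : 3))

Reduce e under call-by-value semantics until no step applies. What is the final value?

Answer: 4

Working:
step 0: (let x = ((\y.y) 1) in (if true then 4 else 3))
step 1: [beta@0] (let x = 1 in (if true then 4 else 3))
step 2: [let@root] (if true then 4 else 3)
step 3: [if@root] 4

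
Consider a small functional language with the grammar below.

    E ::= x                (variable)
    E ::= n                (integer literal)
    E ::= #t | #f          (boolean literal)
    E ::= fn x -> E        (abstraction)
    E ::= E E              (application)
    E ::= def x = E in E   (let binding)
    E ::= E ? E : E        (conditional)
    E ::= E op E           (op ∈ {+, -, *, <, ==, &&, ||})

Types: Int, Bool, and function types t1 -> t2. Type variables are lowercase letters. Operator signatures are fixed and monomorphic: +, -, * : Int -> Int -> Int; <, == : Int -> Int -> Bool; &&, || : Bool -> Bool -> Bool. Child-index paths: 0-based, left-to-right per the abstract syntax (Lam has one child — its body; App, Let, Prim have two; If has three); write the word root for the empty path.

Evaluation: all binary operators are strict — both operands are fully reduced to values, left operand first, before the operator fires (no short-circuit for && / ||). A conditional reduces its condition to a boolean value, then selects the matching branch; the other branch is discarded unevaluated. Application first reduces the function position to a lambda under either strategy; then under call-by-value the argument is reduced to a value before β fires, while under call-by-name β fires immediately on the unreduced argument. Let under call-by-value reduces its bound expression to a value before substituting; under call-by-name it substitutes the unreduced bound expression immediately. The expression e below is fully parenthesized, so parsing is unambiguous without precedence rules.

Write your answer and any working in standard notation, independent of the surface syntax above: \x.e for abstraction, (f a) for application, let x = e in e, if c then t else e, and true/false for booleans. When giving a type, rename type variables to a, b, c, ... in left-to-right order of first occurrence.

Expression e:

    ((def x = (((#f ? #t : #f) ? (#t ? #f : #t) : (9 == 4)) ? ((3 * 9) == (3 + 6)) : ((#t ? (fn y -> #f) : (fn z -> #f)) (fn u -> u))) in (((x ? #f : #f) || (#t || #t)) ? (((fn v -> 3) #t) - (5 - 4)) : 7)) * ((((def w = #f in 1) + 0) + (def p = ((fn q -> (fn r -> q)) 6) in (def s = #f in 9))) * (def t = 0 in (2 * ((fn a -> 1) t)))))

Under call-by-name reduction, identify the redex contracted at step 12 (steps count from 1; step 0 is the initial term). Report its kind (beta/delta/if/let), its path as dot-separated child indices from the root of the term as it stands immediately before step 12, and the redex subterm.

Derivation:
step 0: ((let x = (if (if (if false then true else false) then (if true then false else true) else (9 == 4)) then ((3 * 9) == (3 + 6)) else ((if true then (\y.false) else (\z.false)) (\u.u))) in (if ((if x then false else false) || (true || true)) then (((\v.3) true) - (5 - 4)) else 7)) * ((((let w = false in 1) + 0) + (let p = ((\q.(\r.q)) 6) in (let s = false in 9))) * (let t = 0 in (2 * ((\a.1) t)))))
step 1: [let@0] ((if ((if (if (if (if false then true else false) then (if true then false else true) else (9 == 4)) then ((3 * 9) == (3 + 6)) else ((if true then (\y.false) else (\z.false)) (\u.u))) then false else false) || (true || true)) then (((\v.3) true) - (5 - 4)) else 7) * ((((let w = false in 1) + 0) + (let p = ((\q.(\r.q)) 6) in (let s = false in 9))) * (let t = 0 in (2 * ((\a.1) t)))))
step 2: [if@0.0.0.0.0.0] ((if ((if (if (if false then (if true then false else true) else (9 == 4)) then ((3 * 9) == (3 + 6)) else ((if true then (\y.false) else (\z.false)) (\u.u))) then false else false) || (true || true)) then (((\v.3) true) - (5 - 4)) else 7) * ((((let w = false in 1) + 0) + (let p = ((\q.(\r.q)) 6) in (let s = false in 9))) * (let t = 0 in (2 * ((\a.1) t)))))
step 3: [if@0.0.0.0.0] ((if ((if (if (9 == 4) then ((3 * 9) == (3 + 6)) else ((if true then (\y.false) else (\z.false)) (\u.u))) then false else false) || (true || true)) then (((\v.3) true) - (5 - 4)) else 7) * ((((let w = false in 1) + 0) + (let p = ((\q.(\r.q)) 6) in (let s = false in 9))) * (let t = 0 in (2 * ((\a.1) t)))))
step 4: [delta@0.0.0.0.0] ((if ((if (if false then ((3 * 9) == (3 + 6)) else ((if true then (\y.false) else (\z.false)) (\u.u))) then false else false) || (true || true)) then (((\v.3) true) - (5 - 4)) else 7) * ((((let w = false in 1) + 0) + (let p = ((\q.(\r.q)) 6) in (let s = false in 9))) * (let t = 0 in (2 * ((\a.1) t)))))
step 5: [if@0.0.0.0] ((if ((if ((if true then (\y.false) else (\z.false)) (\u.u)) then false else false) || (true || true)) then (((\v.3) true) - (5 - 4)) else 7) * ((((let w = false in 1) + 0) + (let p = ((\q.(\r.q)) 6) in (let s = false in 9))) * (let t = 0 in (2 * ((\a.1) t)))))
step 6: [if@0.0.0.0.0] ((if ((if ((\y.false) (\u.u)) then false else false) || (true || true)) then (((\v.3) true) - (5 - 4)) else 7) * ((((let w = false in 1) + 0) + (let p = ((\q.(\r.q)) 6) in (let s = false in 9))) * (let t = 0 in (2 * ((\a.1) t)))))
step 7: [beta@0.0.0.0] ((if ((if false then false else false) || (true || true)) then (((\v.3) true) - (5 - 4)) else 7) * ((((let w = false in 1) + 0) + (let p = ((\q.(\r.q)) 6) in (let s = false in 9))) * (let t = 0 in (2 * ((\a.1) t)))))
step 8: [if@0.0.0] ((if (false || (true || true)) then (((\v.3) true) - (5 - 4)) else 7) * ((((let w = false in 1) + 0) + (let p = ((\q.(\r.q)) 6) in (let s = false in 9))) * (let t = 0 in (2 * ((\a.1) t)))))
step 9: [delta@0.0.1] ((if (false || true) then (((\v.3) true) - (5 - 4)) else 7) * ((((let w = false in 1) + 0) + (let p = ((\q.(\r.q)) 6) in (let s = false in 9))) * (let t = 0 in (2 * ((\a.1) t)))))
step 10: [delta@0.0] ((if true then (((\v.3) true) - (5 - 4)) else 7) * ((((let w = false in 1) + 0) + (let p = ((\q.(\r.q)) 6) in (let s = false in 9))) * (let t = 0 in (2 * ((\a.1) t)))))
step 11: [if@0] ((((\v.3) true) - (5 - 4)) * ((((let w = false in 1) + 0) + (let p = ((\q.(\r.q)) 6) in (let s = false in 9))) * (let t = 0 in (2 * ((\a.1) t)))))
step 12: [beta@0.0] ((3 - (5 - 4)) * ((((let w = false in 1) + 0) + (let p = ((\q.(\r.q)) 6) in (let s = false in 9))) * (let t = 0 in (2 * ((\a.1) t)))))

Answer: beta at 0.0 : ((\v.3) true)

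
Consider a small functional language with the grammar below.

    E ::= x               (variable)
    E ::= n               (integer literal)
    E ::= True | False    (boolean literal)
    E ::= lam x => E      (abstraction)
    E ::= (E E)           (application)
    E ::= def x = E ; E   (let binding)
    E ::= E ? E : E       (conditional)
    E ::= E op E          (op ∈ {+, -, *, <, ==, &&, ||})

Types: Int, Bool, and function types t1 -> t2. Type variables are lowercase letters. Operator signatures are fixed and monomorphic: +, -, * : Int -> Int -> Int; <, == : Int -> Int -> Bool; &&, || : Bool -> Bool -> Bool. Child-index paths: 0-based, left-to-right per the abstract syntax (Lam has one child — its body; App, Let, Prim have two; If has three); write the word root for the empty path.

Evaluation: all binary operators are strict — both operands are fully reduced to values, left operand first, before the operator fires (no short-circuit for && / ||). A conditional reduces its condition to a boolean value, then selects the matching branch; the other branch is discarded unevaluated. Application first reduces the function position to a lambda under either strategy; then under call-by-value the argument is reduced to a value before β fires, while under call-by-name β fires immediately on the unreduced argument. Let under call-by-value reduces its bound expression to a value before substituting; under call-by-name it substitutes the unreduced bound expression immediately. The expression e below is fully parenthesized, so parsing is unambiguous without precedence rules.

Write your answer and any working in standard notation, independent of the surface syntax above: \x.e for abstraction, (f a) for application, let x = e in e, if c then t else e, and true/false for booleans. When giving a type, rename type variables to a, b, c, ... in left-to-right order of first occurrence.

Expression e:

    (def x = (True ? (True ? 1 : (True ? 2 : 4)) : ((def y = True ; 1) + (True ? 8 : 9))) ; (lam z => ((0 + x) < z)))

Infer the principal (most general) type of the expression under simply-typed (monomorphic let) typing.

Answer: Int -> Bool

Working:
  unify Bool ~ Bool
  unify Bool ~ Bool
  unify Bool ~ Bool
  unify Int ~ Int
  unify Int ~ Int
let y : Bool
  unify Int ~ Int
  unify Bool ~ Bool
  unify Int ~ Int
  unify Int ~ Int
  unify Int ~ Int
let x : Int
  unify Int ~ Int
x : Int
  unify Int ~ Int
  unify Int ~ Int
z : a
  unify a ~ Int
\z._ : Int -> Bool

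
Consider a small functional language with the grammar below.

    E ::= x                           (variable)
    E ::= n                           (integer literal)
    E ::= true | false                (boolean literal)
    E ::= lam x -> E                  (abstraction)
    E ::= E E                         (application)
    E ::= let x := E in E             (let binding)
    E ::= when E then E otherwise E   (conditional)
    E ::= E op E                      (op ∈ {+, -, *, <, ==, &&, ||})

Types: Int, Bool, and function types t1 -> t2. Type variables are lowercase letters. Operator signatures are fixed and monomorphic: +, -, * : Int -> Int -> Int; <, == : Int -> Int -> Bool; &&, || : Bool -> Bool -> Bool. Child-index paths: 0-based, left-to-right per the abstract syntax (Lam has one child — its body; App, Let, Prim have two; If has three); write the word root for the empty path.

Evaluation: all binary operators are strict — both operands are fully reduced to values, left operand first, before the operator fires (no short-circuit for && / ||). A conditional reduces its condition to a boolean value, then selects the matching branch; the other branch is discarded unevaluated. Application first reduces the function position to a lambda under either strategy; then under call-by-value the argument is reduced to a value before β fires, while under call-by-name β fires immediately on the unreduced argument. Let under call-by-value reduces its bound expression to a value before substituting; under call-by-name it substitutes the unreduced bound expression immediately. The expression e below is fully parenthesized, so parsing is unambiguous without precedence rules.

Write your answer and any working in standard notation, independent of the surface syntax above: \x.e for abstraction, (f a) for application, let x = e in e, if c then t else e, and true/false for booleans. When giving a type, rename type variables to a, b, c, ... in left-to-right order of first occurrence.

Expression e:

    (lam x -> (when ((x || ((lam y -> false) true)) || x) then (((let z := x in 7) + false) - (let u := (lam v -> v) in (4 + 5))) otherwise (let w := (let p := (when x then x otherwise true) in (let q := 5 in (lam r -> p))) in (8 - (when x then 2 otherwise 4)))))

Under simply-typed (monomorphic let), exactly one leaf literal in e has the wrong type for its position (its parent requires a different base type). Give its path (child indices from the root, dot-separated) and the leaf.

Answer: 0.1.0.1 : false

Working:
x : a
  unify a ~ Bool
\y._ : b -> Bool
  unify b -> Bool ~ Bool -> c
  unify b ~ Bool
  unify Bool ~ c
_ _ : Bool
  unify Bool ~ Bool
  unify Bool ~ Bool
x : Bool
  unify Bool ~ Bool
  unify Bool ~ Bool
x : Bool
let z : Bool
  unify Int ~ Int
  unify Bool ~ Int
  FAIL: mismatch Bool ~ Int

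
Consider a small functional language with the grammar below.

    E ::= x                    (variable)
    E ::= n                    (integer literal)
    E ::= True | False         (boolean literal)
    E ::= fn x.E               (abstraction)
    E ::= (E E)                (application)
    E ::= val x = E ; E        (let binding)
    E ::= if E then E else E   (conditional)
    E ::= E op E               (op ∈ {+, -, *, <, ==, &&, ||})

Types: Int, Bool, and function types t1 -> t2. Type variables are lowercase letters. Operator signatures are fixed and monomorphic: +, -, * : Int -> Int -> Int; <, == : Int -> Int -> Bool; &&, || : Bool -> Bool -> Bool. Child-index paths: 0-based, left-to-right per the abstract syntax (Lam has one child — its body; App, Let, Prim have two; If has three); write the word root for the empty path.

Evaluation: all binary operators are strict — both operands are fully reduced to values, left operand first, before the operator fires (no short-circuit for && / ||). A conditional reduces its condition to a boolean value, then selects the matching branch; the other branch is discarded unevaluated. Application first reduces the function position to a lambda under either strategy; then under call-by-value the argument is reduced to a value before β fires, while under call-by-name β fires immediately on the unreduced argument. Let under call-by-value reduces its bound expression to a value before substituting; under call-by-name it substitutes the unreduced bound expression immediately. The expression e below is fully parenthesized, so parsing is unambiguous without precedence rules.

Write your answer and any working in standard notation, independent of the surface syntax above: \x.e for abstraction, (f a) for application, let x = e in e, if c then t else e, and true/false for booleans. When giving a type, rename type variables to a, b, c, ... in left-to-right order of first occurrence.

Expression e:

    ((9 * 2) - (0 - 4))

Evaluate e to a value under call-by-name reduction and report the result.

Answer: 22

Derivation:
step 0: ((9 * 2) - (0 - 4))
step 1: [delta@0] (18 - (0 - 4))
step 2: [delta@1] (18 - -4)
step 3: [delta@root] 22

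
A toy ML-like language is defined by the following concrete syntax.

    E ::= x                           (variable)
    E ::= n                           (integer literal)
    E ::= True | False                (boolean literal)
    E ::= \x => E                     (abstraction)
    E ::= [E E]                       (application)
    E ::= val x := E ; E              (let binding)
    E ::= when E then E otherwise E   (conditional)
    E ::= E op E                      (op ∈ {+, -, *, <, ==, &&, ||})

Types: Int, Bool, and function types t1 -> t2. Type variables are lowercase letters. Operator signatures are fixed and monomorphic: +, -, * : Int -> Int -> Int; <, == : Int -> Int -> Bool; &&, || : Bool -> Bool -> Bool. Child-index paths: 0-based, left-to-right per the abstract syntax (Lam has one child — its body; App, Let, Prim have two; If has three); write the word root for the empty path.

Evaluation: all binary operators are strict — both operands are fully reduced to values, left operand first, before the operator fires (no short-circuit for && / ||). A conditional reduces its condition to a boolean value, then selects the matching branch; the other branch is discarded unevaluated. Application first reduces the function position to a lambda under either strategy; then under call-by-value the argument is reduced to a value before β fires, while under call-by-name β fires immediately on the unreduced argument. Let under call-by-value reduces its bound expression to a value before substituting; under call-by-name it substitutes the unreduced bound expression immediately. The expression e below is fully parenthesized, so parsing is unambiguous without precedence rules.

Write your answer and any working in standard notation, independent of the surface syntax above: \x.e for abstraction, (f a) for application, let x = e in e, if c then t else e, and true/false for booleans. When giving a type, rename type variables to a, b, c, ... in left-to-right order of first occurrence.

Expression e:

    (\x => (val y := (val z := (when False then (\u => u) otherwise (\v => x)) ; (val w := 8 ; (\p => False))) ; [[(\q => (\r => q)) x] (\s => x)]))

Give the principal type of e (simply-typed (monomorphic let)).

Answer: a -> a

Trace:
  unify Bool ~ Bool
u : b
\u._ : b -> b
x : a
\v._ : c -> a
  unify b -> b ~ c -> a
  unify b ~ c
  unify c ~ a
let z : a -> a
let w : Int
\p._ : d -> Bool
let y : d -> Bool
q : e
\r._ : f -> e
\q._ : e -> f -> e
x : a
  unify e -> f -> e ~ a -> g
  unify e ~ a
  unify f -> a ~ g
_ _ : f -> a
x : a
\s._ : h -> a
  unify f -> a ~ (h -> a) -> i
  unify f ~ h -> a
  unify a ~ i
_ _ : i
\x._ : i -> i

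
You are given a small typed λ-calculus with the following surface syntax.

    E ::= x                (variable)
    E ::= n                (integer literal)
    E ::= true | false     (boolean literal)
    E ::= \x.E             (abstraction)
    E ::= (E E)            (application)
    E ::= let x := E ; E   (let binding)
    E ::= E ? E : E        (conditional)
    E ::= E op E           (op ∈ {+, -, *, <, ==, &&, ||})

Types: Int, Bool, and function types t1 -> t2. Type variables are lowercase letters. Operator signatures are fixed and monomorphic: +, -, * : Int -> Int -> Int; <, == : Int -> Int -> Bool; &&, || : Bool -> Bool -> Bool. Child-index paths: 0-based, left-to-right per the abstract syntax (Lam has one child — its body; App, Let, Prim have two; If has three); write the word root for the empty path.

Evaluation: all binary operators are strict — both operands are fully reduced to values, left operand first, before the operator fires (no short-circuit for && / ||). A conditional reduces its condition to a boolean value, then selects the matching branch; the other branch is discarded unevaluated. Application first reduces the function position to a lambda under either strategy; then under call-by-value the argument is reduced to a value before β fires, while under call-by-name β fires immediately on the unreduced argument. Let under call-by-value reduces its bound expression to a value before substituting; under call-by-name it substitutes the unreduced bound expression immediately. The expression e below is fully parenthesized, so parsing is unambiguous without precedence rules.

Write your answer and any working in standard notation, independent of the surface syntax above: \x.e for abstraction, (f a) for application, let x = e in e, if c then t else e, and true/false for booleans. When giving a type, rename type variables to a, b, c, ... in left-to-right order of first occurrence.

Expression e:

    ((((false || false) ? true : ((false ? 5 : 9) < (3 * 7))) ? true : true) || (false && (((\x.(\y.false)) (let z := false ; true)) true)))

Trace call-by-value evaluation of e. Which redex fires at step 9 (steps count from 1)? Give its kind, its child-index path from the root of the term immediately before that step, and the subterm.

Answer: beta at 1.1 : ((\y.false) true)

Derivation:
step 0: ((if (if (false || false) then true else ((if false then 5 else 9) < (3 * 7))) then true else true) || (false && (((\x.(\y.false)) (let z = false in true)) true)))
step 1: [delta@0.0.0] ((if (if false then true else ((if false then 5 else 9) < (3 * 7))) then true else true) || (false && (((\x.(\y.false)) (let z = false in true)) true)))
step 2: [if@0.0] ((if ((if false then 5 else 9) < (3 * 7)) then true else true) || (false && (((\x.(\y.false)) (let z = false in true)) true)))
step 3: [if@0.0.0] ((if (9 < (3 * 7)) then true else true) || (false && (((\x.(\y.false)) (let z = false in true)) true)))
step 4: [delta@0.0.1] ((if (9 < 21) then true else true) || (false && (((\x.(\y.false)) (let z = false in true)) true)))
step 5: [delta@0.0] ((if true then true else true) || (false && (((\x.(\y.false)) (let z = false in true)) true)))
step 6: [if@0] (true || (false && (((\x.(\y.false)) (let z = false in true)) true)))
step 7: [let@1.1.0.1] (true || (false && (((\x.(\y.false)) true) true)))
step 8: [beta@1.1.0] (true || (false && ((\y.false) true)))
step 9: [beta@1.1] (true || (false && false))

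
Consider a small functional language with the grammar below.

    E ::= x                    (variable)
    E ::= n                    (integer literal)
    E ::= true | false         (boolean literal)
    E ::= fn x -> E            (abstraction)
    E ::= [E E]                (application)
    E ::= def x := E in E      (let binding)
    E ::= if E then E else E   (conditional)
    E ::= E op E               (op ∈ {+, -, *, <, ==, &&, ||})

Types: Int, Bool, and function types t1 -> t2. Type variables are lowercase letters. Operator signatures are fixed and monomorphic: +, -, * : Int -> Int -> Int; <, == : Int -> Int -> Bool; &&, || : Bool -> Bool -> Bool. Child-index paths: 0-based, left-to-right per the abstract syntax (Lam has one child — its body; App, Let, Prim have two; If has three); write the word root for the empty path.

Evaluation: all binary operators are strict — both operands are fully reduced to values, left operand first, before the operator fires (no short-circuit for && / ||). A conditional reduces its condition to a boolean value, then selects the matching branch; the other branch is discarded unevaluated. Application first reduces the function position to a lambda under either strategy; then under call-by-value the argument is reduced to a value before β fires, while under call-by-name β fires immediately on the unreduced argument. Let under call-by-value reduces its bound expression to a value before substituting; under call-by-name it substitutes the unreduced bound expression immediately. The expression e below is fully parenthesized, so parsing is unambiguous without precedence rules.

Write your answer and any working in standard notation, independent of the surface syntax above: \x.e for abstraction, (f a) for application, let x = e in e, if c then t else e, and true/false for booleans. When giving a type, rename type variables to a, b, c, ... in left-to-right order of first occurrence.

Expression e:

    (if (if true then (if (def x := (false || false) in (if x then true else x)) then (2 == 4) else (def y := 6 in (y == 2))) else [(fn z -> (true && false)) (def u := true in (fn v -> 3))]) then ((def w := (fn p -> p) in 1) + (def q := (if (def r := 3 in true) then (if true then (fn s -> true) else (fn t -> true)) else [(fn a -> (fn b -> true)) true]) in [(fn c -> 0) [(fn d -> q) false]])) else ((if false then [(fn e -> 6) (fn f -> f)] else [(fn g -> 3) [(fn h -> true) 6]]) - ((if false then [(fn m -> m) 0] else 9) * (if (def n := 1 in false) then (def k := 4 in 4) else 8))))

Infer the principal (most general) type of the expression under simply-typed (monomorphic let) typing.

Trace:
  unify Bool ~ Bool
  unify Bool ~ Bool
  unify Bool ~ Bool
let x : Bool
x : Bool
  unify Bool ~ Bool
x : Bool
  unify Bool ~ Bool
  unify Bool ~ Bool
  unify Int ~ Int
  unify Int ~ Int
let y : Int
y : Int
  unify Int ~ Int
  unify Int ~ Int
  unify Bool ~ Bool
  unify Bool ~ Bool
  unify Bool ~ Bool
\z._ : a -> Bool
let u : Bool
\v._ : b -> Int
  unify a -> Bool ~ (b -> Int) -> c
  unify a ~ b -> Int
  unify Bool ~ c
_ _ : Bool
  unify Bool ~ Bool
  unify Bool ~ Bool
p : d
\p._ : d -> d
let w : d -> d
  unify Int ~ Int
let r : Int
  unify Bool ~ Bool
  unify Bool ~ Bool
\s._ : e -> Bool
\t._ : f -> Bool
  unify e -> Bool ~ f -> Bool
  unify e ~ f
  unify Bool ~ Bool
\b._ : h -> Bool
\a._ : g -> h -> Bool
  unify g -> h -> Bool ~ Bool -> i
  unify g ~ Bool
  unify h -> Bool ~ i
_ _ : h -> Bool
  unify f -> Bool ~ h -> Bool
  unify f ~ h
  unify Bool ~ Bool
let q : h -> Bool
\c._ : j -> Int
q : h -> Bool
\d._ : k -> h -> Bool
  unify k -> h -> Bool ~ Bool -> l
  unify k ~ Bool
  unify h -> Bool ~ l
_ _ : h -> Bool
  unify j -> Int ~ (h -> Bool) -> m
  unify j ~ h -> Bool
  unify Int ~ m
_ _ : Int
  unify Int ~ Int
  unify Bool ~ Bool
\e._ : n -> Int
f : o
\f._ : o -> o
  unify n -> Int ~ (o -> o) -> p
  unify n ~ o -> o
  unify Int ~ p
_ _ : Int
\g._ : q -> Int
\h._ : r -> Bool
  unify r -> Bool ~ Int -> s
  unify r ~ Int
  unify Bool ~ s
_ _ : Bool
  unify q -> Int ~ Bool -> t
  unify q ~ Bool
  unify Int ~ t
_ _ : Int
  unify Int ~ Int
  unify Int ~ Int
  unify Bool ~ Bool
m : u
\m._ : u -> u
  unify u -> u ~ Int -> v
  unify u ~ Int
  unify Int ~ v
_ _ : Int
  unify Int ~ Int
  unify Int ~ Int
let n : Int
  unify Bool ~ Bool
let k : Int
  unify Int ~ Int
  unify Int ~ Int
  unify Int ~ Int
  unify Int ~ Int

Answer: Int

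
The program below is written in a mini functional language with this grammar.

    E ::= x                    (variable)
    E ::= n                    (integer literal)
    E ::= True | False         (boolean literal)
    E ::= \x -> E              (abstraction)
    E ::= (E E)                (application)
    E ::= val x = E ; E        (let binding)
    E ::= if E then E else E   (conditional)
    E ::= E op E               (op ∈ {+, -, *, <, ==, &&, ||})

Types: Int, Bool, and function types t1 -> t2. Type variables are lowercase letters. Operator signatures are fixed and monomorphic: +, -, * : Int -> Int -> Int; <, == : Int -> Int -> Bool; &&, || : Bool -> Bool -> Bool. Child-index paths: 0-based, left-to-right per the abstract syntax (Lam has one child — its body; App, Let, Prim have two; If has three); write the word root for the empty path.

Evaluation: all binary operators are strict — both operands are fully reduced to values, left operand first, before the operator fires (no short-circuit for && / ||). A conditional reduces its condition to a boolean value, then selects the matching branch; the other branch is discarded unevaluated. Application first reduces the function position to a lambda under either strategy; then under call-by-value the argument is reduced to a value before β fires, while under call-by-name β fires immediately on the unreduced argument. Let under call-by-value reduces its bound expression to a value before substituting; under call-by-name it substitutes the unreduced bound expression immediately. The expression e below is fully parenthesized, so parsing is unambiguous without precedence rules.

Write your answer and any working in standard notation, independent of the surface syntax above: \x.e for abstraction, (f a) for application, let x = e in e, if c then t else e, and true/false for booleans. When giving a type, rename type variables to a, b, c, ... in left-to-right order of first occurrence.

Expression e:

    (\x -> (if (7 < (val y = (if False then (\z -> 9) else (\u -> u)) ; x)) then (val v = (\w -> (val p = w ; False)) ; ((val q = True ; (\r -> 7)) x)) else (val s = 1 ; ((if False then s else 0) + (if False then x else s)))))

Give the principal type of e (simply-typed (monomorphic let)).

Answer: Int -> Int

Trace:
  unify Int ~ Int
  unify Bool ~ Bool
\z._ : b -> Int
u : c
\u._ : c -> c
  unify b -> Int ~ c -> c
  unify b ~ c
  unify Int ~ c
let y : Int -> Int
x : a
  unify a ~ Int
  unify Bool ~ Bool
w : d
let p : d
\w._ : d -> Bool
let v : d -> Bool
let q : Bool
\r._ : e -> Int
x : Int
  unify e -> Int ~ Int -> f
  unify e ~ Int
  unify Int ~ f
_ _ : Int
let s : Int
  unify Bool ~ Bool
s : Int
  unify Int ~ Int
  unify Int ~ Int
  unify Bool ~ Bool
x : Int
s : Int
  unify Int ~ Int
  unify Int ~ Int
  unify Int ~ Int
\x._ : Int -> Int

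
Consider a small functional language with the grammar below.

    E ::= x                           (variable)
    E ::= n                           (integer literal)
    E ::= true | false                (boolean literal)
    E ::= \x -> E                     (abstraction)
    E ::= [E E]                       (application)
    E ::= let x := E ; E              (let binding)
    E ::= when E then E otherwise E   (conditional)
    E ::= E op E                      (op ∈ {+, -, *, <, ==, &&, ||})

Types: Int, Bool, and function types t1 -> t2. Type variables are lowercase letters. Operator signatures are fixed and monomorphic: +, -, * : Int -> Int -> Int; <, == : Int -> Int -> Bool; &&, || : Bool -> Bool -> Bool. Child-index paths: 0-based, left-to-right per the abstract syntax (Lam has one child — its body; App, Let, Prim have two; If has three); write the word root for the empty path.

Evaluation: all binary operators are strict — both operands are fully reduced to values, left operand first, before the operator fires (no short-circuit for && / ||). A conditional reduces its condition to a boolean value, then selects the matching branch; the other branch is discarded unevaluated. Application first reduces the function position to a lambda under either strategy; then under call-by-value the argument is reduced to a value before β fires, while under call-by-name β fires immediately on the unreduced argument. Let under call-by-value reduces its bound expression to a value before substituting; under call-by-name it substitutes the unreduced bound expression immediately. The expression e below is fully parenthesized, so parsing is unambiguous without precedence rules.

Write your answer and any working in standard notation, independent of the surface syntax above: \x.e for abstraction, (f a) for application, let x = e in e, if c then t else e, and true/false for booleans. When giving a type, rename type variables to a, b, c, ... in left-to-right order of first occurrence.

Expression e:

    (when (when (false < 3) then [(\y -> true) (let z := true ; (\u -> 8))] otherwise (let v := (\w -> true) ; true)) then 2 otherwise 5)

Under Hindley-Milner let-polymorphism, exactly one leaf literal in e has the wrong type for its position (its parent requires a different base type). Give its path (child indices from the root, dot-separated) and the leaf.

Derivation:
  unify Bool ~ Int
  FAIL: mismatch Bool ~ Int

Answer: 0.0.0 : false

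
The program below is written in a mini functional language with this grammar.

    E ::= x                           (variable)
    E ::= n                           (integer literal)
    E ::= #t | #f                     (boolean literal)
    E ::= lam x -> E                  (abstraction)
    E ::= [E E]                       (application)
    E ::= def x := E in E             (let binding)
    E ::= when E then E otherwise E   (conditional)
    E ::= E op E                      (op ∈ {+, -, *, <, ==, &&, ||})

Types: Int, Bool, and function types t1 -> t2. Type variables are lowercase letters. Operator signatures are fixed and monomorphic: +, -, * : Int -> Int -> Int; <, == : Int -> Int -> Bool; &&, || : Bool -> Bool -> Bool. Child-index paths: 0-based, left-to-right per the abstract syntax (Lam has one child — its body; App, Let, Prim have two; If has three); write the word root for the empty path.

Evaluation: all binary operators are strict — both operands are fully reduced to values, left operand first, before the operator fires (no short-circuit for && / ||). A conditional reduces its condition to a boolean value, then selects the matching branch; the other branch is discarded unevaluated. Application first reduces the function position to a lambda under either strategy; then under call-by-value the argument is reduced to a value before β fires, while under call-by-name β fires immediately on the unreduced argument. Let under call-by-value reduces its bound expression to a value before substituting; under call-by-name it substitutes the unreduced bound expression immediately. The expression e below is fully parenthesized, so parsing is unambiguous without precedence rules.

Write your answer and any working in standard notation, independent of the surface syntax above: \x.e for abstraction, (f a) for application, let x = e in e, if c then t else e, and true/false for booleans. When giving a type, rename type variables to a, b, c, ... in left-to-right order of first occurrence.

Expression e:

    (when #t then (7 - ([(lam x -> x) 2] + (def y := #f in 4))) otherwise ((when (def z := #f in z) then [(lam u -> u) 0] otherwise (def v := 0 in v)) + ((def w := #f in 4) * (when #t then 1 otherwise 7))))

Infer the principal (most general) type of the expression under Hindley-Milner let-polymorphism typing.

Answer: Int

Working:
  unify Bool ~ Bool
  unify Int ~ Int
x : a
\x._ : a -> a
  unify a -> a ~ Int -> b
  unify a ~ Int
  unify Int ~ b
_ _ : Int
  unify Int ~ Int
let y : Bool
  unify Int ~ Int
  unify Int ~ Int
let z : Bool
z : Bool
  unify Bool ~ Bool
u : c
\u._ : c -> c
  unify c -> c ~ Int -> d
  unify c ~ Int
  unify Int ~ d
_ _ : Int
let v : Int
v : Int
  unify Int ~ Int
  unify Int ~ Int
let w : Bool
  unify Int ~ Int
  unify Bool ~ Bool
  unify Int ~ Int
  unify Int ~ Int
  unify Int ~ Int
  unify Int ~ Int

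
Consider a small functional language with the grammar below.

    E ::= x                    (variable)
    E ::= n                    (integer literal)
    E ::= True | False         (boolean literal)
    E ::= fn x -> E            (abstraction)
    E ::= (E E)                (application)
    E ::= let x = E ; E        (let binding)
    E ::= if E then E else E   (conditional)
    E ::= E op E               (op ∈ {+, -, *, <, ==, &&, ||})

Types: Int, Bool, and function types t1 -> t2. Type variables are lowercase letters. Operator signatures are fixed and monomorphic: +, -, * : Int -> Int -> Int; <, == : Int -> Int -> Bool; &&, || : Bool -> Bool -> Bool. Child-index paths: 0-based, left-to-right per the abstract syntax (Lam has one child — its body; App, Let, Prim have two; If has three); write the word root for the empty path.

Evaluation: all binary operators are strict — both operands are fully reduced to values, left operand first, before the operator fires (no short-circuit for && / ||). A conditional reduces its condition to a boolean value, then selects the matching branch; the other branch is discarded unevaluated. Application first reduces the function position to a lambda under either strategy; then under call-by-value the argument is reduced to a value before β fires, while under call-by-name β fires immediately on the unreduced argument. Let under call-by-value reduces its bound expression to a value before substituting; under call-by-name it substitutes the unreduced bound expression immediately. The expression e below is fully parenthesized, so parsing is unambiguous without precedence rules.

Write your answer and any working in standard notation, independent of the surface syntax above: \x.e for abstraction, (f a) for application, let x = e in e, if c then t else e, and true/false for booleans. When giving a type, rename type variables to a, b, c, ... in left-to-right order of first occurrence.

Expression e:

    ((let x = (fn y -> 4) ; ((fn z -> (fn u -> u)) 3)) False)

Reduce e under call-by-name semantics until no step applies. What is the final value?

Answer: false

Working:
step 0: ((let x = (\y.4) in ((\z.(\u.u)) 3)) false)
step 1: [let@0] (((\z.(\u.u)) 3) false)
step 2: [beta@0] ((\u.u) false)
step 3: [beta@root] false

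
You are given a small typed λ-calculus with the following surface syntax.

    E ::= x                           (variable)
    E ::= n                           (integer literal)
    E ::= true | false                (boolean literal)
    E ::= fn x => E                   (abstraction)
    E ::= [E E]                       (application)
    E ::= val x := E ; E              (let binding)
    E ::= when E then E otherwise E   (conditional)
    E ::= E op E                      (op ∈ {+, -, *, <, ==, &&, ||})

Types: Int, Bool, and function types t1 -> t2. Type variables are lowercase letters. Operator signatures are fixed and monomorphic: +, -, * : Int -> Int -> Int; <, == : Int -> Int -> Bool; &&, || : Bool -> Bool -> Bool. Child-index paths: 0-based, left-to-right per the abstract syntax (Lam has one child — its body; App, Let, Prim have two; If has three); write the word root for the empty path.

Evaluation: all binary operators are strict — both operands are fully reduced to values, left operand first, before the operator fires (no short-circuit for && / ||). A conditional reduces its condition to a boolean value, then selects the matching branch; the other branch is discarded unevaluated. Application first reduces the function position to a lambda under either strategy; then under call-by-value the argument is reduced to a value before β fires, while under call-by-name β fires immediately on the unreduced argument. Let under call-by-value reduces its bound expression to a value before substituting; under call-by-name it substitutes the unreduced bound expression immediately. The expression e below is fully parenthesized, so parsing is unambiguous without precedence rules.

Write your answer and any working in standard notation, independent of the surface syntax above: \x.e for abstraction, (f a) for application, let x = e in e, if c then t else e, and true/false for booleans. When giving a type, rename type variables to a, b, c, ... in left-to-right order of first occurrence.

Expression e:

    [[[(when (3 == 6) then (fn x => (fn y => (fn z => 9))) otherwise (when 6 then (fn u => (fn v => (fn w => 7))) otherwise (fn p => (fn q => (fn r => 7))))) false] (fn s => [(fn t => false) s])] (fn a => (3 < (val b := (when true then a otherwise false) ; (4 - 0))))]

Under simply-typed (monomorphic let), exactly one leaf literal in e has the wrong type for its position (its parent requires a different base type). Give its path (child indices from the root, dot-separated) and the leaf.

Working:
  unify Int ~ Int
  unify Int ~ Int
  unify Bool ~ Bool
\z._ : c -> Int
\y._ : b -> c -> Int
\x._ : a -> b -> c -> Int
  unify Int ~ Bool
  FAIL: mismatch Int ~ Bool

Answer: 0.0.0.2.0 : 6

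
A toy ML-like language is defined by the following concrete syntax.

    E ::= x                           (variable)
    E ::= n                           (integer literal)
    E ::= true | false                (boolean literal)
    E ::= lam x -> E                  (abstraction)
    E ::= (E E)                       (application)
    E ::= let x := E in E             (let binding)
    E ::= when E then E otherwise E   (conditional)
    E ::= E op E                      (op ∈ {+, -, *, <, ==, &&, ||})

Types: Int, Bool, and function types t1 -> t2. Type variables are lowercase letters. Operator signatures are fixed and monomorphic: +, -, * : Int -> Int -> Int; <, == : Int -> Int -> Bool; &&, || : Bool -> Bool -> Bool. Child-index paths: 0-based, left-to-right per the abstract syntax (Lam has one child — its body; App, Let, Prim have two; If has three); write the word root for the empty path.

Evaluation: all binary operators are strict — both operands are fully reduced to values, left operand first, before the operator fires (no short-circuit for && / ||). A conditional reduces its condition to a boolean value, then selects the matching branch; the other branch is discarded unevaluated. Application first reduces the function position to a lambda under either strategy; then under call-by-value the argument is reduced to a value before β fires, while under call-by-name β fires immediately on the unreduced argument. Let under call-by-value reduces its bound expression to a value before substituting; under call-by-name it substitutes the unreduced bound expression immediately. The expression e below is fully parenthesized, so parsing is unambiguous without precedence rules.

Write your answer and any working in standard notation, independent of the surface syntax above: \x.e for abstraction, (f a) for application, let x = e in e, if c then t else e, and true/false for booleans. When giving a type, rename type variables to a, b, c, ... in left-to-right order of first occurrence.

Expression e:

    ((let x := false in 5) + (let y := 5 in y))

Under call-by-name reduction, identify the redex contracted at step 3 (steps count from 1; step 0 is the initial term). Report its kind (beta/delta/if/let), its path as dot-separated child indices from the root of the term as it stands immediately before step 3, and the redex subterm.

Answer: delta at root : (5 + 5)

Working:
step 0: ((let x = false in 5) + (let y = 5 in y))
step 1: [let@0] (5 + (let y = 5 in y))
step 2: [let@1] (5 + 5)
step 3: [delta@root] 10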